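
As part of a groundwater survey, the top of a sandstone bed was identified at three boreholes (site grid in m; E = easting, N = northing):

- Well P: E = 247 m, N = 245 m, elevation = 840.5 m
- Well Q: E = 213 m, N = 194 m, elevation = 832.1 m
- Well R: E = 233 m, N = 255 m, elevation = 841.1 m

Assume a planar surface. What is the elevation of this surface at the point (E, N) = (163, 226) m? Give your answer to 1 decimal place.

Two edge vectors: Well P→Well Q = (-34, -51, -8.4), Well P→Well R = (-14, 10, 0.6).
Normal n = (Well P→Well Q) × (Well P→Well R) = (53.4, 138, -1054).
So ∂z/∂E = −n_x/n_z = 0.05066 and ∂z/∂N = −n_y/n_z = 0.13093.
Intercept c from Well P: 840.5 − 12.51 − 32.08 = 795.91.
At (163, 226): z = 8.3 + 29.6 + 795.91 = 833.8 m.

833.8 m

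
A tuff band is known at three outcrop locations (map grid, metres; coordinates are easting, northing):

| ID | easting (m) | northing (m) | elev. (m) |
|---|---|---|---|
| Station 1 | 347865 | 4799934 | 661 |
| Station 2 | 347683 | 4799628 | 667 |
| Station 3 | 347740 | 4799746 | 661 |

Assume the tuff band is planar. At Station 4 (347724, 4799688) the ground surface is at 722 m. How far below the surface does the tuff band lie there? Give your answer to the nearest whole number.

55 m

Let the plane be z = a·easting + b·northing + c.
Station 2−Station 1: −182a − 306b = 6;  Station 3−Station 1: −125a − 188b = 0.
Solving gives a = 0.27962320, b = −0.18591968.
Then c = 661 − a·347865 − b·4799934 = 795792.08.
At (347724, 4799688): z_contact = 97231.7 − 892356.5 + 795792.08 = 667.3 m.
Depth below ground = 722 − 667.3 = 55 m.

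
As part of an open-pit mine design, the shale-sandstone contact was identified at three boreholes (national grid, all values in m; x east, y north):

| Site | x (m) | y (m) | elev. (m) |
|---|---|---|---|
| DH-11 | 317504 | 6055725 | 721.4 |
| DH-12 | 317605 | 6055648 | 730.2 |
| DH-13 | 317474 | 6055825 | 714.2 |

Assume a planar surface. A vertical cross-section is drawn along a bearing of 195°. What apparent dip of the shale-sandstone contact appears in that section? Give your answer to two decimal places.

2.67°

Let the plane be z = a·x + b·y + c.
DH-12−DH-11: 101a − 77b = 8.8;  DH-13−DH-11: −30a + 100b = −7.2.
Solving gives a = 0.04180, b = −0.05946.
Unit vector along 195° is (sin 195°, cos 195°) = (-0.2588, -0.9659).
Slope in that direction = a·(-0.2588) + b·(-0.9659) = 0.04662.
Apparent dip = arctan|0.04662| = 2.67° (true dip is 4.2°, so apparent ≤ true as expected).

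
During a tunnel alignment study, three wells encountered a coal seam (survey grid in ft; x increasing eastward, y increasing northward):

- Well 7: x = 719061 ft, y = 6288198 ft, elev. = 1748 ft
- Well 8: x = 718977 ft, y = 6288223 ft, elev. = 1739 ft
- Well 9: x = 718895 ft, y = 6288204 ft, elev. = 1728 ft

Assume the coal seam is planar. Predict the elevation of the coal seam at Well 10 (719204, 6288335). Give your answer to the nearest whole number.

1772 ft

Let the plane be z = a·x + b·y + c.
Well 8−Well 7: −84a + 25b = −9;  Well 9−Well 7: −166a + 6b = −20.
Solving gives a = 0.12232584, b = 0.05101481.
Then c = 1748 − a·719061 − b·6288198 = −407002.97.
At (719204, 6288335): z = 87977.2 + 320798.2 − 407002.97 = 1772.5 ft.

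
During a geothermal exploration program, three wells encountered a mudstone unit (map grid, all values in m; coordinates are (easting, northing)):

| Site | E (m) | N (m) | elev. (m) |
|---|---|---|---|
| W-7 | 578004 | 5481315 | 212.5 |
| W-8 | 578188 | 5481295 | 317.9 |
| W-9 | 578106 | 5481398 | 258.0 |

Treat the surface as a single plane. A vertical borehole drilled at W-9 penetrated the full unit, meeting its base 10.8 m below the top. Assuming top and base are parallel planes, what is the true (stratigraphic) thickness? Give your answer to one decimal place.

9.4 m

Let the plane be z = a·E + b·N + c.
W-8−W-7: 184a − 20b = 105.4;  W-9−W-7: 102a + 83b = 45.5.
Solving gives a = 0.55789, b = −0.13741.
|∇z| = √(a²+b²) = 0.57456, so dip δ = arctan(0.57456) = 29.88°.
True thickness = vertical thickness × cos δ = 10.8 × cos 29.88° = 9.4 m.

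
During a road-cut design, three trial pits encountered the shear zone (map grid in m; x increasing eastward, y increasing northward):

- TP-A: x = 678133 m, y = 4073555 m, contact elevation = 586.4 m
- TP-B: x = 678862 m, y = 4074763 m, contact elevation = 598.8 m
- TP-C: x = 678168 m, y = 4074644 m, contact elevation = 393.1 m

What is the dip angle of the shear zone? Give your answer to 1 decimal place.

Let the plane be z = a·x + b·y + c.
TP-B−TP-A: 729a + 1208b = 12.4;  TP-C−TP-A: 35a + 1089b = −193.3.
Solving gives a = 0.32865, b = −0.18806.
Gradient magnitude |∇z| = √(a² + b²) = √(0.10801 + 0.03537) = 0.37865.
True dip = arctan(0.37865) = 20.7°, dipping toward WNW (azimuth ≈ 300°).

20.7°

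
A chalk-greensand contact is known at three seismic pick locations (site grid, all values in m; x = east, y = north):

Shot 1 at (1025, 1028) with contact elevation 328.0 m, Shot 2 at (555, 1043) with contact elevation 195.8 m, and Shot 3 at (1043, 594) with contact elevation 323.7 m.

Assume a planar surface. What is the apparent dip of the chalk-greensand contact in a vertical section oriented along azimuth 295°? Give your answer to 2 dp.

13.84°

Two edge vectors: Shot 1→Shot 2 = (-470, 15, -132.2), Shot 1→Shot 3 = (18, -434, -4.3).
Normal n = (Shot 1→Shot 2) × (Shot 1→Shot 3) = (-57439.3, -4400.6, 203710).
So ∂z/∂x = −n_x/n_z = 0.28197 and ∂z/∂y = −n_y/n_z = 0.02160.
Unit vector along 295° is (sin 295°, cos 295°) = (-0.9063, 0.4226).
Slope in that direction = a·(-0.9063) + b·(0.4226) = −0.24642.
Apparent dip = arctan|0.24642| = 13.84° (true dip is 15.8°, so apparent ≤ true as expected).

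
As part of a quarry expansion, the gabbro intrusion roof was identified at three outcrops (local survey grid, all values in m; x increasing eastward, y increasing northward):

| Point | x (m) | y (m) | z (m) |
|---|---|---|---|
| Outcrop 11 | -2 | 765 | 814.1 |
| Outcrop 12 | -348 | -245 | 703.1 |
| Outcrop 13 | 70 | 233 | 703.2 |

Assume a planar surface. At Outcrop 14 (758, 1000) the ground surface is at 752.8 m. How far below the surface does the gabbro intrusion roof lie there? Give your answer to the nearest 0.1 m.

Two edge vectors: Outcrop 11→Outcrop 12 = (-346, -1010, -111), Outcrop 11→Outcrop 13 = (72, -532, -110.9).
Normal n = (Outcrop 11→Outcrop 12) × (Outcrop 11→Outcrop 13) = (52957, -46363.4, 256792).
So ∂z/∂x = −n_x/n_z = −0.206225 and ∂z/∂y = −n_y/n_z = 0.180548.
Intercept c from Outcrop 11: 814.1 − 0.41 − 138.12 = 675.57.
At (758, 1000): z_contact = −156.32 + 180.55 + 675.57 = 699.80 m.
Depth below ground = 752.8 − 699.80 = 53.0 m.

53.0 m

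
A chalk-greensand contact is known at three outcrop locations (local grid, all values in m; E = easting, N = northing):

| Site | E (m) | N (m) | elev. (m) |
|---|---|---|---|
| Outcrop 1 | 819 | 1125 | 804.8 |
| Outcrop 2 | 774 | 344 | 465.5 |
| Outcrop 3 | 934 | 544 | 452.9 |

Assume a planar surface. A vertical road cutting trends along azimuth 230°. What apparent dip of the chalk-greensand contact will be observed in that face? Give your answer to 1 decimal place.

11.8°

Let the plane be z = a·E + b·N + c.
Outcrop 2−Outcrop 1: −45a − 781b = −339.3;  Outcrop 3−Outcrop 1: 115a − 581b = −351.9.
Solving gives a = −0.67006, b = 0.47305.
Unit vector along 230° is (sin 230°, cos 230°) = (-0.7660, -0.6428).
Slope in that direction = a·(-0.7660) + b·(-0.6428) = 0.20923.
Apparent dip = arctan|0.20923| = 11.8° (true dip is 39.4°, so apparent ≤ true as expected).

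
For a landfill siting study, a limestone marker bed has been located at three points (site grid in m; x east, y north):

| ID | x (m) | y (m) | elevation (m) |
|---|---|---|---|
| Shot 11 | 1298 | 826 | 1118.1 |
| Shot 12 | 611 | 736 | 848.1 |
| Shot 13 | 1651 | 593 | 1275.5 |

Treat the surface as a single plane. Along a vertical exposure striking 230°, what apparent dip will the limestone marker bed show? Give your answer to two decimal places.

Two edge vectors: Shot 11→Shot 12 = (-687, -90, -270), Shot 11→Shot 13 = (353, -233, 157.4).
Normal n = (Shot 11→Shot 12) × (Shot 11→Shot 13) = (-77076, 12823.8, 191841).
So ∂z/∂x = −n_x/n_z = 0.40177 and ∂z/∂y = −n_y/n_z = −0.06685.
Unit vector along 230° is (sin 230°, cos 230°) = (-0.7660, -0.6428).
Slope in that direction = a·(-0.7660) + b·(-0.6428) = −0.26481.
Apparent dip = arctan|0.26481| = 14.83° (true dip is 22.2°, so apparent ≤ true as expected).

14.83°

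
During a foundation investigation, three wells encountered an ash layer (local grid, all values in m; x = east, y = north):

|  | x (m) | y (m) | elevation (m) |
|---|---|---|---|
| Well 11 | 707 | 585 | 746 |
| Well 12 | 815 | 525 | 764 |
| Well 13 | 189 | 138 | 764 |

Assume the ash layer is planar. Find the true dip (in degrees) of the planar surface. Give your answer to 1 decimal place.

9.5°

Two edge vectors: Well 11→Well 12 = (108, -60, 18), Well 11→Well 13 = (-518, -447, 18).
Normal n = (Well 11→Well 12) × (Well 11→Well 13) = (6966, -11268, -79356).
So ∂z/∂x = −n_x/n_z = 0.08778 and ∂z/∂y = −n_y/n_z = −0.14199.
Gradient magnitude |∇z| = √(a² + b²) = √(0.00771 + 0.02016) = 0.16694.
True dip = arctan(0.16694) = 9.5°, dipping toward NNW (azimuth ≈ 328°).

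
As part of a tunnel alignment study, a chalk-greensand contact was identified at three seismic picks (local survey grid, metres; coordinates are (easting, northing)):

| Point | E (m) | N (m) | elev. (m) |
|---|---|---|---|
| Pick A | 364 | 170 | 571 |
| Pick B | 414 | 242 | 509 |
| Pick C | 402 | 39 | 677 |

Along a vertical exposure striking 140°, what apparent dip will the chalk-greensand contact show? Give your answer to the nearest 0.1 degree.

30.9°

Let the plane be z = a·E + b·N + c.
Pick B−Pick A: 50a + 72b = −62;  Pick C−Pick A: 38a − 131b = 106.
Solving gives a = −0.05277, b = −0.82447.
Unit vector along 140° is (sin 140°, cos 140°) = (0.6428, -0.7660).
Slope in that direction = a·(0.6428) + b·(-0.7660) = 0.59766.
Apparent dip = arctan|0.59766| = 30.9° (true dip is 39.6°, so apparent ≤ true as expected).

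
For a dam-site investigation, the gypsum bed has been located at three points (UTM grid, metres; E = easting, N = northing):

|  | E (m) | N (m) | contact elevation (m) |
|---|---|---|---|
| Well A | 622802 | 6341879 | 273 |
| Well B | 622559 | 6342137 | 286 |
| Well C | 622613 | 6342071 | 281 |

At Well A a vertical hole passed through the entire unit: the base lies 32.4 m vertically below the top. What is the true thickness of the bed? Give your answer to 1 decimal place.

30.9 m

Two edge vectors: Well A→Well B = (-243, 258, 13), Well A→Well C = (-189, 192, 8).
Normal n = (Well A→Well B) × (Well A→Well C) = (-432, -513, 2106).
So ∂z/∂E = −n_x/n_z = 0.20513 and ∂z/∂N = −n_y/n_z = 0.24359.
|∇z| = √(a²+b²) = 0.31845, so dip δ = arctan(0.31845) = 17.66°.
True thickness = vertical thickness × cos δ = 32.4 × cos 17.66° = 30.9 m.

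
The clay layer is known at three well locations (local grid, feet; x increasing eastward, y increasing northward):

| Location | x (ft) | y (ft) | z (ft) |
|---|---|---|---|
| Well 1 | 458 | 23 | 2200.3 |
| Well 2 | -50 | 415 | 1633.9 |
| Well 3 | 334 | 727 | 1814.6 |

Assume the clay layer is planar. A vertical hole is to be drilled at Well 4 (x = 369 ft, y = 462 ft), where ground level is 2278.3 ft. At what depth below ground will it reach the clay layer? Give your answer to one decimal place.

Let the plane be z = a·x + b·y + c.
Well 2−Well 1: −508a + 392b = −566.4;  Well 3−Well 1: −124a + 704b = −385.7.
Solving gives a = 0.80107, b = −0.40677.
Then c = 2200.3 − a·458 − b·23 = 1842.76.
At (369, 462): z_contact = 295.60 − 187.93 + 1842.76 = 1950.43 ft.
Depth below ground = 2278.3 − 1950.43 = 327.9 ft.

327.9 ft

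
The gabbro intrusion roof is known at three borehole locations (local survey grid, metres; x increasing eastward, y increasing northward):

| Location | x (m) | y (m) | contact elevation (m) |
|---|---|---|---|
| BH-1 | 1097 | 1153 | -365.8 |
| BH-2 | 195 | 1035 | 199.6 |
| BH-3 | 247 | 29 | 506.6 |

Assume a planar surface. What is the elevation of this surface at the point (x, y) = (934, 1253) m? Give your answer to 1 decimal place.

Two edge vectors: BH-1→BH-2 = (-902, -118, 565.4), BH-1→BH-3 = (-850, -1124, 872.4).
Normal n = (BH-1→BH-2) × (BH-1→BH-3) = (532566.4, 306314.8, 913548).
So ∂z/∂x = −n_x/n_z = −0.582965 and ∂z/∂y = −n_y/n_z = −0.335302.
Intercept c from BH-1: -365.8 + 639.51 + 386.60 = 660.32.
At (934, 1253): z = −544.5 − 420.1 + 660.32 = -304.3 m.

-304.3 m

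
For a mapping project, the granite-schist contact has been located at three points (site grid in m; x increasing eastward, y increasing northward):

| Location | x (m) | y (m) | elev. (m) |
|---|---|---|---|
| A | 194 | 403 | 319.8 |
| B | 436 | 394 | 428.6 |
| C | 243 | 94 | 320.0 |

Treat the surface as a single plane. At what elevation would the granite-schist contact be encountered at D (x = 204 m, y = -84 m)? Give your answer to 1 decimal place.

Two edge vectors: A→B = (242, -9, 108.8), A→C = (49, -309, 0.2).
Normal n = (A→B) × (A→C) = (33617.4, 5282.8, -74337).
So ∂z/∂x = −n_x/n_z = 0.45223 and ∂z/∂y = −n_y/n_z = 0.07107.
Intercept c from A: 319.8 − 87.73 − 28.64 = 203.43.
At (204, -84): z = 92.3 − 6.0 + 203.43 = 289.7 m.

289.7 m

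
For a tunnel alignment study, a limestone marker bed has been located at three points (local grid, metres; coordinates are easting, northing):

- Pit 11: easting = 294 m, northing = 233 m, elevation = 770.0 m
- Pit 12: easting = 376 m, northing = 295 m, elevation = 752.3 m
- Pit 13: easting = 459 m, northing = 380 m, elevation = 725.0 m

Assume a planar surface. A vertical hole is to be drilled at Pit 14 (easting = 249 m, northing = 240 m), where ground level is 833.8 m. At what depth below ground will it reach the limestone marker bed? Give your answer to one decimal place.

71.4 m

Let the plane be z = a·easting + b·northing + c.
Pit 12−Pit 11: 82a + 62b = −17.7;  Pit 13−Pit 11: 165a + 147b = −45.
Solving gives a = 0.10312, b = −0.42187.
Then c = 770 − a·294 − b·233 = 837.98.
At (249, 240): z_contact = 25.68 − 101.25 + 837.98 = 762.41 m.
Depth below ground = 833.8 − 762.41 = 71.4 m.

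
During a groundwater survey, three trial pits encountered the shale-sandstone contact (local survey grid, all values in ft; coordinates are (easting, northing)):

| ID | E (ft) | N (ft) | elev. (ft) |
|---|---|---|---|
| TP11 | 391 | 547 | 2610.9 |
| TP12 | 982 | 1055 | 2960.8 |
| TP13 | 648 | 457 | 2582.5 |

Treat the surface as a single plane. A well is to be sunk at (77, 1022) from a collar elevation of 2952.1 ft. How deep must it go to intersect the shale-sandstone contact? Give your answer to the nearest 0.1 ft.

94.5 ft

Let the plane be z = a·E + b·N + c.
TP12−TP11: 591a + 508b = 349.9;  TP13−TP11: 257a − 90b = −28.4.
Solving gives a = 0.092866, b = 0.580740.
Then c = 2610.9 − a·391 − b·547 = 2256.92.
At (77, 1022): z_contact = 7.15 + 593.52 + 2256.92 = 2857.59 ft.
Depth below ground = 2952.1 − 2857.59 = 94.5 ft.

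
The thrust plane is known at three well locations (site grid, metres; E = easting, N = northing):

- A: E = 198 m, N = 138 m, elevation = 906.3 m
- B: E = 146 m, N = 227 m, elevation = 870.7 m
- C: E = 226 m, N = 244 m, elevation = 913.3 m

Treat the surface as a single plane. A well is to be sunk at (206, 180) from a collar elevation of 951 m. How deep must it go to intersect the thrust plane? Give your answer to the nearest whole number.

44 m

Two edge vectors: A→B = (-52, 89, -35.6), A→C = (28, 106, 7).
Normal n = (A→B) × (A→C) = (4396.6, -632.8, -8004).
So ∂z/∂E = −n_x/n_z = 0.54930 and ∂z/∂N = −n_y/n_z = −0.07906.
Intercept c from A: 906.3 − 108.76 + 10.91 = 808.45.
At (206, 180): z_contact = 113.2 − 14.2 + 808.45 = 907.4 m.
Depth below ground = 951 − 907.4 = 44 m.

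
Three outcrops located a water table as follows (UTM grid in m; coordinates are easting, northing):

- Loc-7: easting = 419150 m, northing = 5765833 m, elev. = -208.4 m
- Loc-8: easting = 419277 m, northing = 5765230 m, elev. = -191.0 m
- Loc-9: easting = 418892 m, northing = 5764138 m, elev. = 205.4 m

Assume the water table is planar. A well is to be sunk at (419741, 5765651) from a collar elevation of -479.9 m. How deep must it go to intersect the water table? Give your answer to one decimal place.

51.2 m

Two edge vectors: Loc-7→Loc-8 = (127, -603, 17.4), Loc-7→Loc-9 = (-258, -1695, 413.8).
Normal n = (Loc-7→Loc-8) × (Loc-7→Loc-9) = (-220028.4, -57041.8, -370839).
So ∂z/∂easting = −n_x/n_z = −0.593325945 and ∂z/∂northing = −n_y/n_z = −0.153818234.
Intercept c from Loc-7: -208.4 + 248692.57 + 886890.25 = 1135374.42.
At (419741, 5765651): z_contact = −249043.23 − 886862.25 + 1135374.42 = -531.06 m.
Depth below ground = -479.9 − (-531.06) = 51.2 m.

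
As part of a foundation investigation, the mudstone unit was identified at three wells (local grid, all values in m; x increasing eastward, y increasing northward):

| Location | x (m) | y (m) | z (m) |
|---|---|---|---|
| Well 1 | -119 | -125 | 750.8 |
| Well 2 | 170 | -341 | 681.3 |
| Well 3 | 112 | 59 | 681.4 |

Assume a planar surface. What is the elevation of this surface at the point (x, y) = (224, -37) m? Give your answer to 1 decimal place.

654.9 m

Let the plane be z = a·x + b·y + c.
Well 2−Well 1: 289a − 216b = −69.5;  Well 3−Well 1: 231a + 184b = −69.4.
Solving gives a = −0.26950, b = −0.03883.
Then c = 750.8 − a·-119 − b·-125 = 713.88.
At (224, -37): z = −60.4 + 1.4 + 713.88 = 654.9 m.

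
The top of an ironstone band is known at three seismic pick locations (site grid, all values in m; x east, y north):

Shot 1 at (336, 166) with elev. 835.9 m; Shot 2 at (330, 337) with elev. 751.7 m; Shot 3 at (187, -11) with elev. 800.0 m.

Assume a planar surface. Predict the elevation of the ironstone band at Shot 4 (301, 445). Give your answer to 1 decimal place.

678.5 m

Let the plane be z = a·x + b·y + c.
Shot 2−Shot 1: −6a + 171b = −84.2;  Shot 3−Shot 1: −149a − 177b = −35.9.
Solving gives a = 0.79282, b = −0.46458.
Then c = 835.9 − a·336 − b·166 = 646.63.
At (301, 445): z = 238.6 − 206.7 + 646.63 = 678.5 m.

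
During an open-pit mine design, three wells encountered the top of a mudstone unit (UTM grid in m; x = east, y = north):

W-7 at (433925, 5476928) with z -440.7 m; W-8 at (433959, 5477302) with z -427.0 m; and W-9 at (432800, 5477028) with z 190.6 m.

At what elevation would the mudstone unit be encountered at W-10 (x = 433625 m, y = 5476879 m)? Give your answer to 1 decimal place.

Two edge vectors: W-7→W-8 = (34, 374, 13.7), W-7→W-9 = (-1125, 100, 631.3).
Normal n = (W-7→W-8) × (W-7→W-9) = (234736.2, -36876.7, 424150).
So ∂z/∂x = −n_x/n_z = −0.553427325 and ∂z/∂y = −n_y/n_z = 0.086942591.
Intercept c from W-7: -440.7 + 240145.95 − 476178.31 = −236473.06.
At (433625, 5476879): z = −239979.9 + 476174.1 − 236473.06 = -278.9 m.

-278.9 m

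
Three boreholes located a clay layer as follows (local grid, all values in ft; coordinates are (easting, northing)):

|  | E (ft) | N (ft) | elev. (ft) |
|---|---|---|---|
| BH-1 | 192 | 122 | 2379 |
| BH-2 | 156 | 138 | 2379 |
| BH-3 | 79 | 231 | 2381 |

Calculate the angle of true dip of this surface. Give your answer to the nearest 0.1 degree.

2.1°

Two edge vectors: BH-1→BH-2 = (-36, 16, 0), BH-1→BH-3 = (-113, 109, 2).
Normal n = (BH-1→BH-2) × (BH-1→BH-3) = (32, 72, -2116).
So ∂z/∂E = −n_x/n_z = 0.01512 and ∂z/∂N = −n_y/n_z = 0.03403.
Gradient magnitude |∇z| = √(a² + b²) = √(0.00023 + 0.00116) = 0.03724.
True dip = arctan(0.03724) = 2.1°, dipping toward SSW (azimuth ≈ 204°).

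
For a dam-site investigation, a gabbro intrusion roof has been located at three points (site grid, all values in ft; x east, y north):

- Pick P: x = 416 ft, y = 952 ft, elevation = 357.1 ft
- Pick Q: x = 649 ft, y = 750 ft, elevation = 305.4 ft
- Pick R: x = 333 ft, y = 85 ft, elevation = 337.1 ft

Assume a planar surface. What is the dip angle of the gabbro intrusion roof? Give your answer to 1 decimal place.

10.8°

Two edge vectors: Pick P→Pick Q = (233, -202, -51.7), Pick P→Pick R = (-83, -867, -20).
Normal n = (Pick P→Pick Q) × (Pick P→Pick R) = (-40783.9, 8951.1, -218777).
So ∂z/∂x = −n_x/n_z = −0.18642 and ∂z/∂y = −n_y/n_z = 0.04091.
Gradient magnitude |∇z| = √(a² + b²) = √(0.03475 + 0.00167) = 0.19085.
True dip = arctan(0.19085) = 10.8°, dipping toward ESE (azimuth ≈ 102°).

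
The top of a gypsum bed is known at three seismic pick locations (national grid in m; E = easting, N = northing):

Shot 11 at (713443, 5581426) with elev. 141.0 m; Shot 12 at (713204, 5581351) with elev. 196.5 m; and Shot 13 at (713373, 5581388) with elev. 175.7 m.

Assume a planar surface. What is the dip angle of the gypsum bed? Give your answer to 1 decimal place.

Let the plane be z = a·E + b·N + c.
Shot 12−Shot 11: −239a − 75b = 55.5;  Shot 13−Shot 11: −70a − 38b = 34.7.
Solving gives a = 0.12878, b = −1.15039.
Gradient magnitude |∇z| = √(a² + b²) = √(0.01659 + 1.32340) = 1.15758.
True dip = arctan(1.15758) = 49.2°, dipping toward N (azimuth ≈ 354°).

49.2°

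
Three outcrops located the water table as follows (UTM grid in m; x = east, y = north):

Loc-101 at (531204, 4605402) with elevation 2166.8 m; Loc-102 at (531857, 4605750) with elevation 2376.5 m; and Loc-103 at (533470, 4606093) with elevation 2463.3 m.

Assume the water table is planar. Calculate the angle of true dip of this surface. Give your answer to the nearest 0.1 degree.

Let the plane be z = a·x + b·y + c.
Loc-102−Loc-101: 653a + 348b = 209.7;  Loc-103−Loc-101: 2266a + 691b = 296.5.
Solving gives a = −0.12367, b = 0.83465.
Gradient magnitude |∇z| = √(a² + b²) = √(0.01530 + 0.69664) = 0.84376.
True dip = arctan(0.84376) = 40.2°, dipping toward S (azimuth ≈ 172°).

40.2°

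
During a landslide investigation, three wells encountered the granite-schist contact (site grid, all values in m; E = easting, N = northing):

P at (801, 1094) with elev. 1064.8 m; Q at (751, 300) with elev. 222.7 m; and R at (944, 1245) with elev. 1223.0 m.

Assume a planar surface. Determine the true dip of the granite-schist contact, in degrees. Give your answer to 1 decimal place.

Two edge vectors: P→Q = (-50, -794, -842.1), P→R = (143, 151, 158.2).
Normal n = (P→Q) × (P→R) = (1546.3, -112510.3, 105992).
So ∂z/∂E = −n_x/n_z = −0.01459 and ∂z/∂N = −n_y/n_z = 1.06150.
Gradient magnitude |∇z| = √(a² + b²) = √(0.00021 + 1.12678) = 1.06160.
True dip = arctan(1.06160) = 46.7°, dipping toward S (azimuth ≈ 179°).

46.7°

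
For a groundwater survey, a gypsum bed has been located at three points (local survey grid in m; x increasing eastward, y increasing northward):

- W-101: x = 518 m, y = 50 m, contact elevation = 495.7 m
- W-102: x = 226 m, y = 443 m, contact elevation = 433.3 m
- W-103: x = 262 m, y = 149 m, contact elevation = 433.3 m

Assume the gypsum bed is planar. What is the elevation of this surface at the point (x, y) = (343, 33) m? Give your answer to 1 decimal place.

450.4 m

Let the plane be z = a·x + b·y + c.
W-102−W-101: −292a + 393b = −62.4;  W-103−W-101: −256a + 99b = −62.4.
Solving gives a = 0.25587, b = 0.03133.
Then c = 495.7 − a·518 − b·50 = 361.59.
At (343, 33): z = 87.8 + 1.0 + 361.59 = 450.4 m.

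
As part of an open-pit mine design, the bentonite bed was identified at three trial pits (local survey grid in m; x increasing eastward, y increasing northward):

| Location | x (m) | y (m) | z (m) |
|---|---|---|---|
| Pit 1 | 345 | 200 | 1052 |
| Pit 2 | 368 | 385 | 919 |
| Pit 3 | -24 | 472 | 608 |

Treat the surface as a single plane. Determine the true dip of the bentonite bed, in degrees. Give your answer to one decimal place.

Let the plane be z = a·x + b·y + c.
Pit 2−Pit 1: 23a + 185b = −133;  Pit 3−Pit 1: −369a + 272b = −444.
Solving gives a = 0.61679, b = −0.79560.
Gradient magnitude |∇z| = √(a² + b²) = √(0.38043 + 0.63298) = 1.00668.
True dip = arctan(1.00668) = 45.2°, dipping toward NW (azimuth ≈ 322°).

45.2°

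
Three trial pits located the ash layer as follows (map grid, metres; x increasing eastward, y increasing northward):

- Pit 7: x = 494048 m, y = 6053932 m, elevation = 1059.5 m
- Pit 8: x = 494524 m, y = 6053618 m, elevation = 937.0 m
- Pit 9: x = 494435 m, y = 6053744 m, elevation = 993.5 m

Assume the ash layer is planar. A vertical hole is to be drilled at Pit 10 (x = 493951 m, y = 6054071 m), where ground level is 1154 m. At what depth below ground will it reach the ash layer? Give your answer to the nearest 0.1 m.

Let the plane be z = a·x + b·y + c.
Pit 8−Pit 7: 476a − 314b = −122.5;  Pit 9−Pit 7: 387a − 188b = −66.
Solving gives a = 0.071995005, b = 0.499266313.
Then c = 1059.5 − a·494048 − b·6053932 = −3057033.80.
At (493951, 6054071): z_contact = 35562.00 + 3022593.71 − 3057033.80 = 1121.91 m.
Depth below ground = 1154 − 1121.91 = 32.1 m.

32.1 m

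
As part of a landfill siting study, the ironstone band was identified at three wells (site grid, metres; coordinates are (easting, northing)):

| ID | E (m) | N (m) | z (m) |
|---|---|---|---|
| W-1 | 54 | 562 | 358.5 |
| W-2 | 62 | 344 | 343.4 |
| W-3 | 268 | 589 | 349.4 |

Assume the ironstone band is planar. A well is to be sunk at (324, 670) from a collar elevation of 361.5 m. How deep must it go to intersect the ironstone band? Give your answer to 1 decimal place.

9.5 m

Let the plane be z = a·E + b·N + c.
W-2−W-1: 8a − 218b = −15.1;  W-3−W-1: 214a + 27b = −9.1.
Solving gives a = −0.05103, b = 0.06739.
Then c = 358.5 − a·54 − b·562 = 323.38.
At (324, 670): z_contact = −16.53 + 45.15 + 323.38 = 352.00 m.
Depth below ground = 361.5 − 352.00 = 9.5 m.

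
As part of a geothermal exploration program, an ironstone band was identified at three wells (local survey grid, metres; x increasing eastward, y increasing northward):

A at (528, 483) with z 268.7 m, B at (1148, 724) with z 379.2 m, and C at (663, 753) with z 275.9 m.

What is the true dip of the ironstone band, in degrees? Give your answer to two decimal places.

12.53°

Two edge vectors: A→B = (620, 241, 110.5), A→C = (135, 270, 7.2).
Normal n = (A→B) × (A→C) = (-28099.8, 10453.5, 134865).
So ∂z/∂x = −n_x/n_z = 0.20836 and ∂z/∂y = −n_y/n_z = −0.07751.
Gradient magnitude |∇z| = √(a² + b²) = √(0.04341 + 0.00601) = 0.22231.
True dip = arctan(0.22231) = 12.53°, dipping toward WNW (azimuth ≈ 290°).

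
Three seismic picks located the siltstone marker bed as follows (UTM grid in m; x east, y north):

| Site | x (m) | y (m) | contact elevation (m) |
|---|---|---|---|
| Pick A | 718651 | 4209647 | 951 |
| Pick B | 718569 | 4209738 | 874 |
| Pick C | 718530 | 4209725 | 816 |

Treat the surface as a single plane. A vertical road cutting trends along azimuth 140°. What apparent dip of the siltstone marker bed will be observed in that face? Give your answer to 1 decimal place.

Let the plane be z = a·x + b·y + c.
Pick B−Pick A: −82a + 91b = −77;  Pick C−Pick A: −121a + 78b = −135.
Solving gives a = 1.36056, b = 0.37985.
Unit vector along 140° is (sin 140°, cos 140°) = (0.6428, -0.7660).
Slope in that direction = a·(0.6428) + b·(-0.7660) = 0.58357.
Apparent dip = arctan|0.58357| = 30.3° (true dip is 54.7°, so apparent ≤ true as expected).

30.3°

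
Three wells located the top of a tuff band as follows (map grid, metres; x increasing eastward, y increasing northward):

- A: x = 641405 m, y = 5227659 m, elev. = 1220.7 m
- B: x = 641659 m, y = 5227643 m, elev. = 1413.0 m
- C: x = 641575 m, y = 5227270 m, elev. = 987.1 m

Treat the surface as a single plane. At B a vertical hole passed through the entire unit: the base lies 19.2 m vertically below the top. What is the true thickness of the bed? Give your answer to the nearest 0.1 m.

11.9 m

Two edge vectors: A→B = (254, -16, 192.3), A→C = (170, -389, -233.6).
Normal n = (A→B) × (A→C) = (78542.3, 92025.4, -96086).
So ∂z/∂x = −n_x/n_z = 0.81742 and ∂z/∂y = −n_y/n_z = 0.95774.
|∇z| = √(a²+b²) = 1.25914, so dip δ = arctan(1.25914) = 51.54°.
True thickness = vertical thickness × cos δ = 19.2 × cos 51.54° = 11.9 m.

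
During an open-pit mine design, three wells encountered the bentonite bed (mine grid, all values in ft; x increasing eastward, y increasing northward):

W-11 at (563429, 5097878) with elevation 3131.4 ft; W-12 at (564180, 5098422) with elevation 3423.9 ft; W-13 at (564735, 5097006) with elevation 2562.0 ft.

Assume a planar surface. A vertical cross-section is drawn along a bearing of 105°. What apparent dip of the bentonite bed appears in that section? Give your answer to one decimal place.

Let the plane be z = a·x + b·y + c.
W-12−W-11: 751a + 544b = 292.5;  W-13−W-11: 1306a − 872b = −569.4.
Solving gives a = −0.04006, b = 0.59299.
Unit vector along 105° is (sin 105°, cos 105°) = (0.9659, -0.2588).
Slope in that direction = a·(0.9659) + b·(-0.2588) = −0.19217.
Apparent dip = arctan|0.19217| = 10.9° (true dip is 30.7°, so apparent ≤ true as expected).

10.9°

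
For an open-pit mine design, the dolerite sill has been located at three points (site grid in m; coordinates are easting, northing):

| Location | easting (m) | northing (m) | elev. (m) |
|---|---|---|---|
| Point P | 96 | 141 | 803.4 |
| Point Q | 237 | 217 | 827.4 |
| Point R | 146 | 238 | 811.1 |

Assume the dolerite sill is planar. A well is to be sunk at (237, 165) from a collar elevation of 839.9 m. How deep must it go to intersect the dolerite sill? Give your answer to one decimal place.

11.9 m

Let the plane be z = a·easting + b·northing + c.
Point Q−Point P: 141a + 76b = 24;  Point R−Point P: 50a + 97b = 7.7.
Solving gives a = 0.17645, b = −0.01157.
Then c = 803.4 − a·96 − b·141 = 788.09.
At (237, 165): z_contact = 41.82 − 1.91 + 788.09 = 828.00 m.
Depth below ground = 839.9 − 828.00 = 11.9 m.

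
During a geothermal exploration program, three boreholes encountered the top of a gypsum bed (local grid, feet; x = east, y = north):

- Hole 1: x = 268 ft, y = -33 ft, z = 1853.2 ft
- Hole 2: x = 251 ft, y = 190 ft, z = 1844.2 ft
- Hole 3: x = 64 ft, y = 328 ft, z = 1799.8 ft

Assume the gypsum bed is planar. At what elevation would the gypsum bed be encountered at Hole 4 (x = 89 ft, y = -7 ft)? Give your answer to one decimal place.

1813.2 ft

Let the plane be z = a·x + b·y + c.
Hole 2−Hole 1: −17a + 223b = −9;  Hole 3−Hole 1: −204a + 361b = −53.4.
Solving gives a = 0.22003, b = −0.02359.
Then c = 1853.2 − a·268 − b·-33 = 1793.45.
At (89, -7): z = 19.6 + 0.2 + 1793.45 = 1813.2 ft.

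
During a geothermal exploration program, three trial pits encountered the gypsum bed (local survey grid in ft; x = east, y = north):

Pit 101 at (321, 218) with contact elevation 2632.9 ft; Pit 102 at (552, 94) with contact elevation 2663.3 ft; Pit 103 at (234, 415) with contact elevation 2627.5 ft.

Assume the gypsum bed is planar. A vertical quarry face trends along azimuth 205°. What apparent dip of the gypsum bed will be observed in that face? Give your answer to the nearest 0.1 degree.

Let the plane be z = a·x + b·y + c.
Pit 102−Pit 101: 231a − 124b = 30.4;  Pit 103−Pit 101: −87a + 197b = −5.4.
Solving gives a = 0.15321, b = 0.04025.
Unit vector along 205° is (sin 205°, cos 205°) = (-0.4226, -0.9063).
Slope in that direction = a·(-0.4226) + b·(-0.9063) = −0.10123.
Apparent dip = arctan|0.10123| = 5.8° (true dip is 9.0°, so apparent ≤ true as expected).

5.8°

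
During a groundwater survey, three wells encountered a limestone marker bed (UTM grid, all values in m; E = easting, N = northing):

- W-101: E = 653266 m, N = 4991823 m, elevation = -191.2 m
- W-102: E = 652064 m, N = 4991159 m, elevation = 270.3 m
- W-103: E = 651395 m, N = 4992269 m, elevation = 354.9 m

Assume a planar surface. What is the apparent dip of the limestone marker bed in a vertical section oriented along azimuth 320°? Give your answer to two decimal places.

Let the plane be z = a·E + b·N + c.
W-102−W-101: −1202a − 664b = 461.5;  W-103−W-101: −1871a + 446b = 546.1.
Solving gives a = −0.31963, b = −0.11642.
Unit vector along 320° is (sin 320°, cos 320°) = (-0.6428, 0.7660).
Slope in that direction = a·(-0.6428) + b·(0.7660) = 0.11627.
Apparent dip = arctan|0.11627| = 6.63° (true dip is 18.8°, so apparent ≤ true as expected).

6.63°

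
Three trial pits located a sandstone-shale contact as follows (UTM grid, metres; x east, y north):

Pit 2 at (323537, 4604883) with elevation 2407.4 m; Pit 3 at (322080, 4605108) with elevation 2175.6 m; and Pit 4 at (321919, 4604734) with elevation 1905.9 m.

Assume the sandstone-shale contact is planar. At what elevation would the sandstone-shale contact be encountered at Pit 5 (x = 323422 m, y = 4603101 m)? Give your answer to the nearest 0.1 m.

1287.7 m

Two edge vectors: Pit 2→Pit 3 = (-1457, 225, -231.8), Pit 2→Pit 4 = (-1618, -149, -501.5).
Normal n = (Pit 2→Pit 3) × (Pit 2→Pit 4) = (-147375.7, -355633.1, 581143).
So ∂z/∂x = −n_x/n_z = 0.253596275 and ∂z/∂y = −n_y/n_z = 0.611954545.
Intercept c from Pit 2: 2407.4 − 82047.78 − 2817979.08 = −2897619.46.
At (323422, 4603101): z = 82018.6 + 2816888.6 − 2897619.46 = 1287.7 m.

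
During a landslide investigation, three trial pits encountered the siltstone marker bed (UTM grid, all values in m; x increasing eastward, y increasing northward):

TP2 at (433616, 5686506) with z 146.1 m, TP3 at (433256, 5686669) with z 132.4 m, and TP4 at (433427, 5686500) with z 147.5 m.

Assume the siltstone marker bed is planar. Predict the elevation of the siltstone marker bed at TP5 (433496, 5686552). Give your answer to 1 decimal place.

Two edge vectors: TP2→TP3 = (-360, 163, -13.7), TP2→TP4 = (-189, -6, 1.4).
Normal n = (TP2→TP3) × (TP2→TP4) = (146, 3093.3, 32967).
So ∂z/∂x = −n_x/n_z = −0.004428671 and ∂z/∂y = −n_y/n_z = −0.093830194.
Intercept c from TP2: 146.1 + 1920.34 + 533565.96 = 535632.40.
At (433496, 5686552): z = −1919.8 − 533570.3 + 535632.40 = 142.3 m.

142.3 m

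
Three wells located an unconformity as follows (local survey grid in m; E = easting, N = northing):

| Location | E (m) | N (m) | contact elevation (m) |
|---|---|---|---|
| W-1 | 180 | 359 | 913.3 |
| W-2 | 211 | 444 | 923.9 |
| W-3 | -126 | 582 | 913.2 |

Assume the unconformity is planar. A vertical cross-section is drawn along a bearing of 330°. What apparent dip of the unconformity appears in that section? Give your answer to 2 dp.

Let the plane be z = a·E + b·N + c.
W-2−W-1: 31a + 85b = 10.6;  W-3−W-1: −306a + 223b = −0.1.
Solving gives a = 0.07206, b = 0.09843.
Unit vector along 330° is (sin 330°, cos 330°) = (-0.5000, 0.8660).
Slope in that direction = a·(-0.5000) + b·(0.8660) = 0.04921.
Apparent dip = arctan|0.04921| = 2.82° (true dip is 7.0°, so apparent ≤ true as expected).

2.82°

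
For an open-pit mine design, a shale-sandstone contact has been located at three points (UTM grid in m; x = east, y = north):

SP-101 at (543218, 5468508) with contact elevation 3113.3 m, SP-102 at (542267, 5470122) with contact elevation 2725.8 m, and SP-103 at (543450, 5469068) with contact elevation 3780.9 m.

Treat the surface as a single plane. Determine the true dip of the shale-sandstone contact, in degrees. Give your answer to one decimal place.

Let the plane be z = a·x + b·y + c.
SP-102−SP-101: −951a + 1614b = −387.5;  SP-103−SP-101: 232a + 560b = 667.6.
Solving gives a = 1.42723, b = 0.60086.
Gradient magnitude |∇z| = √(a² + b²) = √(2.03698 + 0.36104) = 1.54855.
True dip = arctan(1.54855) = 57.1°, dipping toward WSW (azimuth ≈ 247°).

57.1°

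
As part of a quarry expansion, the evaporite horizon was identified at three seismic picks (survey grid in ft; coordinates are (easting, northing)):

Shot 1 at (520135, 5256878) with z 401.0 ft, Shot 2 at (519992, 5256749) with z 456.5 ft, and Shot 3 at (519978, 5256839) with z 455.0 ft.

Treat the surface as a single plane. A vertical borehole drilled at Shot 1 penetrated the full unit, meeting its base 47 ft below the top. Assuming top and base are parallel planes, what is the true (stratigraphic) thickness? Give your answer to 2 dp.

44.58 ft

Let the plane be z = a·E + b·N + c.
Shot 2−Shot 1: −143a − 129b = 55.5;  Shot 3−Shot 1: −157a − 39b = 54.
Solving gives a = −0.32717, b = −0.06756.
|∇z| = √(a²+b²) = 0.33407, so dip δ = arctan(0.33407) = 18.47°.
True thickness = vertical thickness × cos δ = 47 × cos 18.47° = 44.58 ft.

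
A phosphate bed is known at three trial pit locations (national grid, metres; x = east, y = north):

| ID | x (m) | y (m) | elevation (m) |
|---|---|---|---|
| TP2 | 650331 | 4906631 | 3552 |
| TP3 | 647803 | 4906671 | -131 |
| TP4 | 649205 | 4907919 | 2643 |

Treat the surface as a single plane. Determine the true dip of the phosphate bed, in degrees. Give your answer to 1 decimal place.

Two edge vectors: TP2→TP3 = (-2528, 40, -3683), TP2→TP4 = (-1126, 1288, -909).
Normal n = (TP2→TP3) × (TP2→TP4) = (4707344, 1849106, -3211024).
So ∂z/∂x = −n_x/n_z = 1.46599 and ∂z/∂y = −n_y/n_z = 0.57586.
Gradient magnitude |∇z| = √(a² + b²) = √(2.14914 + 0.33162) = 1.57504.
True dip = arctan(1.57504) = 57.6°, dipping toward WSW (azimuth ≈ 249°).

57.6°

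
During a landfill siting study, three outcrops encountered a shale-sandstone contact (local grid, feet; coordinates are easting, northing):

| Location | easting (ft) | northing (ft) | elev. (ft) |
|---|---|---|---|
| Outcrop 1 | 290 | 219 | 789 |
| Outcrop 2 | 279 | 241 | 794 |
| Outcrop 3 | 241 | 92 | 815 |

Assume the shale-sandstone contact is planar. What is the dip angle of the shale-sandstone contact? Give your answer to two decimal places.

26.01°

Two edge vectors: Outcrop 1→Outcrop 2 = (-11, 22, 5), Outcrop 1→Outcrop 3 = (-49, -127, 26).
Normal n = (Outcrop 1→Outcrop 2) × (Outcrop 1→Outcrop 3) = (1207, 41, 2475).
So ∂z/∂easting = −n_x/n_z = −0.48768 and ∂z/∂northing = −n_y/n_z = −0.01657.
Gradient magnitude |∇z| = √(a² + b²) = √(0.23783 + 0.00027) = 0.48796.
True dip = arctan(0.48796) = 26.01°, dipping toward E (azimuth ≈ 088°).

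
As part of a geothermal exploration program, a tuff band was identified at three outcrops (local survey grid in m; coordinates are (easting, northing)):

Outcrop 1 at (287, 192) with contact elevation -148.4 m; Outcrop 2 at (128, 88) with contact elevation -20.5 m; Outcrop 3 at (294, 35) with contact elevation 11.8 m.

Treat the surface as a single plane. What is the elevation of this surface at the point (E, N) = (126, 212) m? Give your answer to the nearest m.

-147 m

Let the plane be z = a·E + b·N + c.
Outcrop 2−Outcrop 1: −159a − 104b = 127.9;  Outcrop 3−Outcrop 1: 7a − 157b = 160.2.
Solving gives a = −0.13310, b = −1.02632.
Then c = -148.4 − a·287 − b·192 = 86.85.
At (126, 212): z = −16.8 − 217.6 + 86.85 = -147.5 m.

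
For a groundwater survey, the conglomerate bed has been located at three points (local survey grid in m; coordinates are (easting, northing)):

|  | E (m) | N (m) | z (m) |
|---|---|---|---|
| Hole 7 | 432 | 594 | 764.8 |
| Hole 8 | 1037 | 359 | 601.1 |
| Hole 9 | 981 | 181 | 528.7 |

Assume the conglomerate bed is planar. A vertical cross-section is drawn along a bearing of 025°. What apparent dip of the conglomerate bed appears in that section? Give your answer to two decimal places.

Two edge vectors: Hole 7→Hole 8 = (605, -235, -163.7), Hole 7→Hole 9 = (549, -413, -236.1).
Normal n = (Hole 7→Hole 8) × (Hole 7→Hole 9) = (-12124.6, 52969.2, -120850).
So ∂z/∂E = −n_x/n_z = −0.10033 and ∂z/∂N = −n_y/n_z = 0.43831.
Unit vector along 025° is (sin 25°, cos 25°) = (0.4226, 0.9063).
Slope in that direction = a·(0.4226) + b·(0.9063) = 0.35484.
Apparent dip = arctan|0.35484| = 19.54° (true dip is 24.2°, so apparent ≤ true as expected).

19.54°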